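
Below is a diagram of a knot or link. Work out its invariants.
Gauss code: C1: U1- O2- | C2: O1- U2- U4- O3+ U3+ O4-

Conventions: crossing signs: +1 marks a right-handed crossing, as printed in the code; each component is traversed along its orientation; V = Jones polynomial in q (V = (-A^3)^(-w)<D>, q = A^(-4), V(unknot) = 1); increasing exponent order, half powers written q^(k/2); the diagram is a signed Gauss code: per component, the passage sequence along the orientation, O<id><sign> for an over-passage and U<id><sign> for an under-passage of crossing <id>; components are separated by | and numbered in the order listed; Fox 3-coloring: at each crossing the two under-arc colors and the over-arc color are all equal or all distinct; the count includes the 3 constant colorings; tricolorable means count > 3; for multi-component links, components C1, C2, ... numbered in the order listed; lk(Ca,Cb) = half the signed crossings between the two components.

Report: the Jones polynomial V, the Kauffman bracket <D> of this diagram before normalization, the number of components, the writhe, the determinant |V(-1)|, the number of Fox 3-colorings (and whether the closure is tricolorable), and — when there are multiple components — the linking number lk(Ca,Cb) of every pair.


V(q) = -q^(-5/2) - q^(-1/2)
bracket: -A^-4 - A^4, w = -2
2 components, writhe -2, over 4 crossings
lk(C1,C2) = -1
det 2, colorings 3 of 3^4 — not tricolorable
observation: w = -2 (over 4 crossings) is diagram-only; (-A^3)^(2) removes it from V


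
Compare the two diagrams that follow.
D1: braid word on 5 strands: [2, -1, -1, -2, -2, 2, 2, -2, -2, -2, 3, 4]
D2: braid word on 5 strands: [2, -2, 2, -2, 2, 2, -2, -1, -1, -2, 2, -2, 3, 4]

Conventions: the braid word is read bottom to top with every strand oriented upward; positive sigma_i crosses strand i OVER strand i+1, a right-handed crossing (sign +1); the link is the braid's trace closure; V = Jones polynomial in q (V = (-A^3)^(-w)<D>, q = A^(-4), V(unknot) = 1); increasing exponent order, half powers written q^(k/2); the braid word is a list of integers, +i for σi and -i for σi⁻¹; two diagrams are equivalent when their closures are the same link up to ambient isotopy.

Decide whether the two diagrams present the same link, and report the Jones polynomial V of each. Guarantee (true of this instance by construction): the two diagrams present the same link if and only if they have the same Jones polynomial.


same link: no
V(D1) = q^-5 + 2q^-3 + q^-1  [12 crossings, <D> = A^-2 + 2A^6 + A^14, w = -2]
V(D2) = q^-3 + q^-2 + q^-1 + 1  (w 0, c 14, <D> = 1 + A^4 + A^8 + A^12)
note: V(q) takes 2 values over 2 diagrams, fixing the grouping


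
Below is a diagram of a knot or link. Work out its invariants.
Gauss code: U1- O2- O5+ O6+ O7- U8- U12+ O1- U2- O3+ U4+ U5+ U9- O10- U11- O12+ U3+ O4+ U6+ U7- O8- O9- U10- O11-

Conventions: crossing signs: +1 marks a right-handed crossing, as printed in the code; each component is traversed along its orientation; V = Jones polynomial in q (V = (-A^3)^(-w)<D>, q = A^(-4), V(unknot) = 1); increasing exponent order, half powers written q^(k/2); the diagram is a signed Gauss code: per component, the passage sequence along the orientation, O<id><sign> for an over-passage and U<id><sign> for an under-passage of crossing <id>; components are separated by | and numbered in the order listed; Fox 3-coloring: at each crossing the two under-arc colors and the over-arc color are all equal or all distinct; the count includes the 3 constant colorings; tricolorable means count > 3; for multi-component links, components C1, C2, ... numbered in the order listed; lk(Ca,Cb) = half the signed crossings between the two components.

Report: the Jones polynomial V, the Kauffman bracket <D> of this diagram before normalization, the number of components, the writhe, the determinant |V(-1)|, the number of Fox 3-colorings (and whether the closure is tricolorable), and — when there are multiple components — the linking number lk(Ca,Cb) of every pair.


V(q) = -q^-6 + 3q^-5 - 5q^-4 + 6q^-3 - 6q^-2 + 6q^-1 - 4 + 3q - q^2
bracket: -A^-14 + 3A^-10 - 4A^-6 + 6A^-2 - 6A^2 + 6A^6 - 5A^10 + 3A^14 - A^18, w = -2
1 component, writhe -2, over 12 crossings
det 35, colorings 3 of 3^12 — not tricolorable
observation: w = -2 shifts under R1 moves; the (-A^3)^(2) factor cancels that in V


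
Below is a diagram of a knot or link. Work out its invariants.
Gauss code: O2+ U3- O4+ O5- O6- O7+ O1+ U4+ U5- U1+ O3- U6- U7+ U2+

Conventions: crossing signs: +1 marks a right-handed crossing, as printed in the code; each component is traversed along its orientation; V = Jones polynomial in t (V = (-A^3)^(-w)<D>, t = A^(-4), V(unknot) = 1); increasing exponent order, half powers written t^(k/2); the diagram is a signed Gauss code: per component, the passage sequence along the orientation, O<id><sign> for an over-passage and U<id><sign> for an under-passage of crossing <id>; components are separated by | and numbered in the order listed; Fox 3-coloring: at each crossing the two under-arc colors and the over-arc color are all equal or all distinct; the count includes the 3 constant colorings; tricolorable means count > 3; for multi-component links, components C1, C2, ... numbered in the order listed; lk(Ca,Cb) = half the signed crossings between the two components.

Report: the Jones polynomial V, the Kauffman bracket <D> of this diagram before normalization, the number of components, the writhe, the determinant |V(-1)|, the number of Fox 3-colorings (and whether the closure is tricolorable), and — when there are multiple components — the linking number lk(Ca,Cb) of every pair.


Jones polynomial: V(t) = 1
<D> = -A^3; writhe +1
components 1, writhe +1 (7 crossings)
3-colorings: 3 of 3^7, det 1 — not tricolorable
note: w = +1 (over 7 crossings) is diagram-only; (-A^3)^(-1) removes it from V


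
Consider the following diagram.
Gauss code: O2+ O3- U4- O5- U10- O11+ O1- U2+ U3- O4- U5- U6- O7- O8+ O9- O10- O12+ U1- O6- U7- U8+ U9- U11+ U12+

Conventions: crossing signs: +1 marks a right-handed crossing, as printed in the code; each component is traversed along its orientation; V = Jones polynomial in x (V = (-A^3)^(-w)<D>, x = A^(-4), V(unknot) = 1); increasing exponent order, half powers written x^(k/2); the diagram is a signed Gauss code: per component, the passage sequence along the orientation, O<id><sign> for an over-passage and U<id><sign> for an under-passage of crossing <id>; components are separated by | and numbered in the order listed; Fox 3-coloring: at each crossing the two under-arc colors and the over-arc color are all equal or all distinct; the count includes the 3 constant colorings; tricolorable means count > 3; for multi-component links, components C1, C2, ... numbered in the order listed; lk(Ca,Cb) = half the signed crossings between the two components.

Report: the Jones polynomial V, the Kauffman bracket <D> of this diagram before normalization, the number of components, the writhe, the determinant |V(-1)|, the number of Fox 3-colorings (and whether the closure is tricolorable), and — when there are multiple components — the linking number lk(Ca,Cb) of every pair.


Jones polynomial: V(x) = -x^-6 + x^-5 - x^-4 + 2x^-3 - x^-2 + x^-1
<D> = A^-8 - A^-4 + 2 - A^4 + A^8 - A^12; writhe -4
components 1, writhe -4 (12 crossings)
3-colorings: 3 of 3^12, det 7 — not tricolorable
note: |V(-1)| = 7: so not tricolorable, since 3 does not divide 7


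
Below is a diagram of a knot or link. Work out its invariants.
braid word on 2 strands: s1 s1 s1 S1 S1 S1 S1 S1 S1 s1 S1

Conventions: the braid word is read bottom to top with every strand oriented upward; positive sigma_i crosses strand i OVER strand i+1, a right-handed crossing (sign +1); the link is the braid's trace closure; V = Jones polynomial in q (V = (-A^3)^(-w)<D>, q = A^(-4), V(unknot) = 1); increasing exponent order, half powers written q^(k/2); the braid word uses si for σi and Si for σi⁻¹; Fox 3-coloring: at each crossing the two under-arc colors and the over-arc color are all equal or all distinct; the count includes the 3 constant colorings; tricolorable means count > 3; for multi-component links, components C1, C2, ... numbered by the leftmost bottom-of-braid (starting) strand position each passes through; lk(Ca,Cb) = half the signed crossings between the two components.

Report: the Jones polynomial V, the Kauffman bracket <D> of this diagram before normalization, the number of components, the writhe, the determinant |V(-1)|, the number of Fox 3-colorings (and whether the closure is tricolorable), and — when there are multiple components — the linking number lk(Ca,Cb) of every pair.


V = -q^-4 + q^-3 + q^-1
<D> = -A^-5 - A^3 + A^7 (w = -3)
1 component over 11 crossings, w = -3
9 Fox colorings among 3^11, |V(-1)| = 3: tricolorable
why: V spans 3 powers of q: at least 3 crossings in any diagram


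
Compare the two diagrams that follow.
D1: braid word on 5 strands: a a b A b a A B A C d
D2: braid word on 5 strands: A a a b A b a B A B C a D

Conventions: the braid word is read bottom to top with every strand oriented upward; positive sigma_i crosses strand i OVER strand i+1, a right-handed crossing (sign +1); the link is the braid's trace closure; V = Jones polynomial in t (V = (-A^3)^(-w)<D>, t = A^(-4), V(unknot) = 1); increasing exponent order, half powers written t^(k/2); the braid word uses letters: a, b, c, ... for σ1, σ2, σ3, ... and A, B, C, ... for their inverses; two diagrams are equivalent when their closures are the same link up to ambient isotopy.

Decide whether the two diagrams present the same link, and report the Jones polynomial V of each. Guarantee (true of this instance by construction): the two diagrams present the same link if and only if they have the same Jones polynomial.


equivalent: yes
D1 (bracket A + A^5; 11 crossings at w = +1): V = -t^(-1/2) - t^(1/2)
V(D2) = -t^(-1/2) - t^(1/2)  (w -1, c 13, <D> = A^-5 + A^-1)
key observation: one V(t) for all 2 diagrams — one class (guaranteed)


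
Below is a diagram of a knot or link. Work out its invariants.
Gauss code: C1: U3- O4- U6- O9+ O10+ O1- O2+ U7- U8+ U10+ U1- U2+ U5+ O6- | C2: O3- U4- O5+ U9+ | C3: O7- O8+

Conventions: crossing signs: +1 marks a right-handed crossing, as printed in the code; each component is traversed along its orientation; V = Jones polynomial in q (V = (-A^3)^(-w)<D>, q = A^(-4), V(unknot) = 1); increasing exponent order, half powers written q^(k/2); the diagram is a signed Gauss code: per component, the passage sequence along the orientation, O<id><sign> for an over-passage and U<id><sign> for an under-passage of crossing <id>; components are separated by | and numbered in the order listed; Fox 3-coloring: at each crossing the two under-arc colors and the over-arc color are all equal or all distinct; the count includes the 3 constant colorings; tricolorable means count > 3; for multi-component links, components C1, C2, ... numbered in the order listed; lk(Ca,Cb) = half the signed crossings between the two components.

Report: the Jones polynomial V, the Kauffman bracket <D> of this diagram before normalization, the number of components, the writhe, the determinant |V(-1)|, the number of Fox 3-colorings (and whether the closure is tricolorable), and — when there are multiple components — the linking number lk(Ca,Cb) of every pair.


Jones polynomial: V(q) = -q^-4 + q^-3 + q^-2 + q^-1 + 1 + q^2
<D> = A^-8 + 1 + A^4 + A^8 + A^12 - A^16; writhe 0
components 3, writhe 0 (10 crossings)
linking number lk(C1,C2) = 0
lk(C1,C3): 0
lk(C2,C3) = 0
3-colorings: 9 of 3^11, det 0 — tricolorable
note: the span of V is 6, within the link bound 10 + 3 - 1


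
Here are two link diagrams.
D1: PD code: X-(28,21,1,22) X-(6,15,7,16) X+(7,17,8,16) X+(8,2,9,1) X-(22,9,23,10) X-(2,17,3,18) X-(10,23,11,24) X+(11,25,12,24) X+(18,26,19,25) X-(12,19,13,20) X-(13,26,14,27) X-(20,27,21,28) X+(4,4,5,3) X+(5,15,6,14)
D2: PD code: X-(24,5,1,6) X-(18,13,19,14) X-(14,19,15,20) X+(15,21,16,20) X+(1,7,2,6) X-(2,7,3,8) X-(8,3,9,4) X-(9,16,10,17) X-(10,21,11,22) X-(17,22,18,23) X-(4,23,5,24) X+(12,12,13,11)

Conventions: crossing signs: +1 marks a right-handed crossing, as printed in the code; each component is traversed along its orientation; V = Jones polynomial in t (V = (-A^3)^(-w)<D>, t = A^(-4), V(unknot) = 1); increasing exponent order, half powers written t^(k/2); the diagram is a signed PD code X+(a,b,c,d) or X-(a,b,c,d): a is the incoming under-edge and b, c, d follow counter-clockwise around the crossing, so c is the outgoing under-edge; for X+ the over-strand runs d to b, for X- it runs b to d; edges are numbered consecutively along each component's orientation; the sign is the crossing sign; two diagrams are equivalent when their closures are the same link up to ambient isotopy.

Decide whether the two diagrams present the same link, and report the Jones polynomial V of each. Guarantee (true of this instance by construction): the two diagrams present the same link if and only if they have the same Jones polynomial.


same link: no
V(D1) = -t^-4 + t^-3 + t^-1  [14 crossings, <D> = A^-2 + A^6 - A^10, w = -2]
D2 (bracket A^-10 + 2A^-2 - 2A^2 + A^6 - 2A^10 + A^14; 12 crossings at w = -6): V = t^-8 - 2t^-7 + t^-6 - 2t^-5 + 2t^-4 + t^-2
note: comparing 2 Jones polynomials yields 2 groups


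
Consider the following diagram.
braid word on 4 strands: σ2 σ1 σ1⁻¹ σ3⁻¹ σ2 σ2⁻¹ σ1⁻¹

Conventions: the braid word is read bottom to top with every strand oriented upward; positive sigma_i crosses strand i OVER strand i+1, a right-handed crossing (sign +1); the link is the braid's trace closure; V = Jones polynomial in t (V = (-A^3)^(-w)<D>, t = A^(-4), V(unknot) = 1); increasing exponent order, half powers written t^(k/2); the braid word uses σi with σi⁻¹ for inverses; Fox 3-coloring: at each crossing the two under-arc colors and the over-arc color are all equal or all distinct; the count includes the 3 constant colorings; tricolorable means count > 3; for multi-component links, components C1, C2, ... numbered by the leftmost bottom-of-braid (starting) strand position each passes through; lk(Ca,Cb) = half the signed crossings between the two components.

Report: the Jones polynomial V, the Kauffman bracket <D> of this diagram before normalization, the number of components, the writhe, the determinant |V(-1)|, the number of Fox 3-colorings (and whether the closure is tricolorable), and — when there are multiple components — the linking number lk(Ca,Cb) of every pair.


Jones polynomial: V(t) = 1
<D> = -A^-3; writhe -1
components 1, writhe -1 (7 crossings)
3-colorings: 3 of 3^7, det 1 — not tricolorable
note: |V(-1)| = 1: so not tricolorable, since 3 does not divide 1


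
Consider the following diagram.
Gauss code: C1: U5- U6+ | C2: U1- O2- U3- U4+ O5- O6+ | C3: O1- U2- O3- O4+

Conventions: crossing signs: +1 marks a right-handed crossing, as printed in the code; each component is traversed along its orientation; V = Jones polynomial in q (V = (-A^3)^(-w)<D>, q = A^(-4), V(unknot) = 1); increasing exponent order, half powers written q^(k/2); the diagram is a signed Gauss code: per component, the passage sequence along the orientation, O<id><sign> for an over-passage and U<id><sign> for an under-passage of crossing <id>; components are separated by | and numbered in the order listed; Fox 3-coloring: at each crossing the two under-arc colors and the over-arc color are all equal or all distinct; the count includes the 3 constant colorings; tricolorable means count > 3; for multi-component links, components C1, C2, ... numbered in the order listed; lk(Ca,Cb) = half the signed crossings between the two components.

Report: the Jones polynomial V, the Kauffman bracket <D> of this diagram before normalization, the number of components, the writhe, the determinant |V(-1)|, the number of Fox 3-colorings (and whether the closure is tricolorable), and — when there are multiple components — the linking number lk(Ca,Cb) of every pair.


V = q^-3 + q^-2 + q^-1 + 1
<D> = A^-6 + A^-2 + A^2 + A^6 (w = -2)
3 components over 6 crossings, w = -2
lk(C1,C2): 0
lk(C1,C3) = 0
linking number lk(C2,C3) = -1
9 Fox colorings among 3^6, |V(-1)| = 0: tricolorable
why: w = -2 (over 6 crossings) is diagram-only; (-A^3)^(2) removes it from V


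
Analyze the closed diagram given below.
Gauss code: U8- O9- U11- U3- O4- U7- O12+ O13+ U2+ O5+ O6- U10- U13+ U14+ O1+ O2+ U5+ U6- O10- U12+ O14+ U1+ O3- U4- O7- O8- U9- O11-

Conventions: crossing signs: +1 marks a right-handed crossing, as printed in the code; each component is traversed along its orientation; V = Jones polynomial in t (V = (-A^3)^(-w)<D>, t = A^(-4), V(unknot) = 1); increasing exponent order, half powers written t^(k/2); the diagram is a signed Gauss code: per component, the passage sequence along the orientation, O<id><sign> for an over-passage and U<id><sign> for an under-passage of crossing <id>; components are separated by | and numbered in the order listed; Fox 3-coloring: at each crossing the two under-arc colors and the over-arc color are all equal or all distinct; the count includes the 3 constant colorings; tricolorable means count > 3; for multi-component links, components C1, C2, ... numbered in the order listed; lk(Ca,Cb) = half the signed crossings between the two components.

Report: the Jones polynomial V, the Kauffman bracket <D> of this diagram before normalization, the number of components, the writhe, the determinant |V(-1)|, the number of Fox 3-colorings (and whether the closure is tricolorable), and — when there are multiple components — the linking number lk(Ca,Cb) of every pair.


V = t^-7 - 2t^-6 + 2t^-5 - 5t^-4 + 5t^-3 - 3t^-2 + 5t^-1 - 2 + t - t^2
<D> = -A^-14 + A^-10 - 2A^-6 + 5A^-2 - 3A^2 + 5A^6 - 5A^10 + 2A^14 - 2A^18 + A^22 (w = -2)
1 component over 14 crossings, w = -2
81 Fox colorings among 3^14, |V(-1)| = 27: tricolorable
why: the span of V is 9, forcing >= 9 crossings in any diagram


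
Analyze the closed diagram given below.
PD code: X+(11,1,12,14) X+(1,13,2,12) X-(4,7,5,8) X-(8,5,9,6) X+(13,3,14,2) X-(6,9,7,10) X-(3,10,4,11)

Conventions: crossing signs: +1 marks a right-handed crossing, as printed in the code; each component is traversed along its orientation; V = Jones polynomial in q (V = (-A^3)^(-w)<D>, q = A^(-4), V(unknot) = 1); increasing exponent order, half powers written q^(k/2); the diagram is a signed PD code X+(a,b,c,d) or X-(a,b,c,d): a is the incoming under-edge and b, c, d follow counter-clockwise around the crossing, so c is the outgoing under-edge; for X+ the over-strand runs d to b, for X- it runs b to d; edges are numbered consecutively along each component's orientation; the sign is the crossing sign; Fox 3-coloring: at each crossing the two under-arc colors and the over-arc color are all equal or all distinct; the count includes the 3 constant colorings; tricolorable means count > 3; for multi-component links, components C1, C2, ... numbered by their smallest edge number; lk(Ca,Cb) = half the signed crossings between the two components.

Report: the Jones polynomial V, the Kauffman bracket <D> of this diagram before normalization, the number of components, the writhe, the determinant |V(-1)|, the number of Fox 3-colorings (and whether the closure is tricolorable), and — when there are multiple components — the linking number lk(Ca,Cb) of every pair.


Jones polynomial: V(q) = -q^-3 + q^-2 - q^-1 + 3 - q + q^2 - q^3
<D> = A^-15 - A^-11 + A^-7 - 3A^-3 + A - A^5 + A^9; writhe -1
components 1, writhe -1 (7 crossings)
3-colorings: 27 of 3^7, det 9 — tricolorable
note: w = -1 shifts under R1 moves; the (-A^3)^(1) factor cancels that in V


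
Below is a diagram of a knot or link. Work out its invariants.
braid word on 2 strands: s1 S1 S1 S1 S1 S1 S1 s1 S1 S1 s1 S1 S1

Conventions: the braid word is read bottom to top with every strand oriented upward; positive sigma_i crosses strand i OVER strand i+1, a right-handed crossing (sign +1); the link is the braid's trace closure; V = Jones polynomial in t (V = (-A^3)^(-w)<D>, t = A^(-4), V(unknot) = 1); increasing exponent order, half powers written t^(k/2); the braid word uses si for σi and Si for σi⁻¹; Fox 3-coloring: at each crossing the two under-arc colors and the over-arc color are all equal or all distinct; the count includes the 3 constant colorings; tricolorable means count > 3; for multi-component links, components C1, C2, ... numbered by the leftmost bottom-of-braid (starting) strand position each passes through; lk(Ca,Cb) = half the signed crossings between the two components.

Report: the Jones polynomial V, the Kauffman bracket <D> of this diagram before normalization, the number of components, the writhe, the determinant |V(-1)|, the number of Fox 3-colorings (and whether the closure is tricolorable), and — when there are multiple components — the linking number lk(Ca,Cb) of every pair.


V = -t^-10 + t^-9 - t^-8 + t^-7 - t^-6 + t^-5 + t^-3
<D> = -A^-9 - A^-1 + A^3 - A^7 + A^11 - A^15 + A^19 (w = -7)
1 component over 13 crossings, w = -7
3 Fox colorings among 3^13, |V(-1)| = 7: not tricolorable
why: V spans 7 powers of t: at least 7 crossings in any diagram


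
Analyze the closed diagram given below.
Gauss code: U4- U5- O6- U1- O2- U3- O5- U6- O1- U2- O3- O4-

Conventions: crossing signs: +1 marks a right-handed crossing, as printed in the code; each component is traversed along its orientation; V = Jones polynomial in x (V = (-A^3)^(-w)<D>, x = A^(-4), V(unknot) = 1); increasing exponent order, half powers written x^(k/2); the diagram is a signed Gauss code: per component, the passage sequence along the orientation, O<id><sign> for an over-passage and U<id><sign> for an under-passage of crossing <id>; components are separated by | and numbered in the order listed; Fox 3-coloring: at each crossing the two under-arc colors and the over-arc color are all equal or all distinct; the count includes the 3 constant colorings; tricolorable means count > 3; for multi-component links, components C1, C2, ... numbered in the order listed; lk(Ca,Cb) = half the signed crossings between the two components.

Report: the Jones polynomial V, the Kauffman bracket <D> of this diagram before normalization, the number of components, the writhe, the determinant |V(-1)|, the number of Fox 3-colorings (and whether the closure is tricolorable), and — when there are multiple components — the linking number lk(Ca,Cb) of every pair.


Jones polynomial: V(x) = -x^-7 + x^-6 - x^-5 + x^-4 + x^-2
<D> = A^-10 + A^-2 - A^2 + A^6 - A^10; writhe -6
components 1, writhe -6 (6 crossings)
3-colorings: 3 of 3^6, det 5 — not tricolorable
note: w = -6 (over 6 crossings) is diagram-only; (-A^3)^(6) removes it from V


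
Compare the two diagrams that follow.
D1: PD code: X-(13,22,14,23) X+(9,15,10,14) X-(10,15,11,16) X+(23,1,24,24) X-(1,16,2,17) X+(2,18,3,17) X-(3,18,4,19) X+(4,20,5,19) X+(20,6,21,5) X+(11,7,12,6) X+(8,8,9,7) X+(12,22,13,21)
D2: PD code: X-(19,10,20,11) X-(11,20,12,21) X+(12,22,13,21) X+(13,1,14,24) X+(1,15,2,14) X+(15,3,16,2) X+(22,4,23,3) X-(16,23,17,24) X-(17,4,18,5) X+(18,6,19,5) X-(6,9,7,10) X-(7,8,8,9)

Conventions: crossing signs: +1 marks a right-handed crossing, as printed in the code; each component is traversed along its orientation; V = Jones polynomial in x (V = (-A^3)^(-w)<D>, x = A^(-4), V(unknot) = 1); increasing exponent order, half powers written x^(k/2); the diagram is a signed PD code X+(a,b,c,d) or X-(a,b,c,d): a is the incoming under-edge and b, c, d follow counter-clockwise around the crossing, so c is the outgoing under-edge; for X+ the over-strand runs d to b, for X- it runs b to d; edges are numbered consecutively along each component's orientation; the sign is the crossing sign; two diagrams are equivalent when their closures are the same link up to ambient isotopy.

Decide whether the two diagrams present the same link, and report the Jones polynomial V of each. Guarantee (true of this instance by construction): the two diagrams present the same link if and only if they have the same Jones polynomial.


equivalent: no
D1 (bracket A^12; 12 crossings at w = +4): V = 1
V(D2) = x + x^3 - x^4  (w 0, c 12, <D> = -A^-16 + A^-12 + A^-4)
key observation: 2 values of V(x) split the 2 diagrams


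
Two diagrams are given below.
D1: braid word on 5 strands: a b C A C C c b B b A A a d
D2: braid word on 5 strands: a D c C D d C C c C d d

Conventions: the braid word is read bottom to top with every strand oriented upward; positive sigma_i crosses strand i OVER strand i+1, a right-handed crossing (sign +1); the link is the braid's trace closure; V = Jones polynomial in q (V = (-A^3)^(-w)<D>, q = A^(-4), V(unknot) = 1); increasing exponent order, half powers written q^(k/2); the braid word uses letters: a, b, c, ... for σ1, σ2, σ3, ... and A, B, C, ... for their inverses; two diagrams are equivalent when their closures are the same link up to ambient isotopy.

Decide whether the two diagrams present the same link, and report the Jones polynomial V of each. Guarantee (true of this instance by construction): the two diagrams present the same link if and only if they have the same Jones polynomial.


same link: no
V(D1) = q^-2 + 2 + q^2  [14 crossings, <D> = A^-8 + 2 + A^8, w = 0]
D2 (bracket 1 + A^4 + A^8 + A^12; 12 crossings at w = 0): V = q^-3 + q^-2 + q^-1 + 1
note: 2 classes among 2 diagrams; unequal V(q) rules out equality


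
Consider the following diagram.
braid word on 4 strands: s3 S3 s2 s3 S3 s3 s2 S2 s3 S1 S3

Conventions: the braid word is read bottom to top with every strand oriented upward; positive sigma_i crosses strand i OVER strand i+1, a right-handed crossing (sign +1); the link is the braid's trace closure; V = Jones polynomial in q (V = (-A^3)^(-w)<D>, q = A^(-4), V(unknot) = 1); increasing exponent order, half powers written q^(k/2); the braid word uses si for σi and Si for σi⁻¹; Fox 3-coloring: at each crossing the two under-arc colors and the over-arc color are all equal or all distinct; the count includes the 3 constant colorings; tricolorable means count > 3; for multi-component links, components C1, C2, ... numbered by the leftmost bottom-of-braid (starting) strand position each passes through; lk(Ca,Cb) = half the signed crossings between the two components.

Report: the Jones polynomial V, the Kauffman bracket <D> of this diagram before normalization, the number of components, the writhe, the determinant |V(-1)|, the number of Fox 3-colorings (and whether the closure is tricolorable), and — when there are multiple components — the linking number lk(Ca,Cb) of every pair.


Jones polynomial: V(q) = 1
<D> = -A^3; writhe +1
components 1, writhe +1 (11 crossings)
3-colorings: 3 of 3^11, det 1 — not tricolorable
note: w = +1 shifts under R1 moves; the (-A^3)^(-1) factor cancels that in V


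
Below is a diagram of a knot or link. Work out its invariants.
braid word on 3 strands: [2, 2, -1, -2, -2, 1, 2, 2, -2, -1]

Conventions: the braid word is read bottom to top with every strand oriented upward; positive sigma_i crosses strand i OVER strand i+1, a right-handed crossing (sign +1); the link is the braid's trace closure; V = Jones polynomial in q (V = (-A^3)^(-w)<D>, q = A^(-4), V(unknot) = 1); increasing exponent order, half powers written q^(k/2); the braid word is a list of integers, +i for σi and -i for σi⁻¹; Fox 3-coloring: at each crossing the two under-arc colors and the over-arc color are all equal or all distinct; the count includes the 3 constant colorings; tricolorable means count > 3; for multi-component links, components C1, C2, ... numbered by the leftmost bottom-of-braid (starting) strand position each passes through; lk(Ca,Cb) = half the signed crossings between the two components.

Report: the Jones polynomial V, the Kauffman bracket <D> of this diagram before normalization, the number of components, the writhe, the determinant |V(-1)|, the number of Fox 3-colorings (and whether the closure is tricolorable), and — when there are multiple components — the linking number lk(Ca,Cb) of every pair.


Jones polynomial: V(q) = -q^-3 + q^-2 - q^-1 + 3 - q + q^2 - q^3
<D> = -A^-12 + A^-8 - A^-4 + 3 - A^4 + A^8 - A^12; writhe 0
components 1, writhe 0 (10 crossings)
3-colorings: 27 of 3^10, det 9 — tricolorable
note: the span of V is 6, forcing >= 6 crossings in any diagram


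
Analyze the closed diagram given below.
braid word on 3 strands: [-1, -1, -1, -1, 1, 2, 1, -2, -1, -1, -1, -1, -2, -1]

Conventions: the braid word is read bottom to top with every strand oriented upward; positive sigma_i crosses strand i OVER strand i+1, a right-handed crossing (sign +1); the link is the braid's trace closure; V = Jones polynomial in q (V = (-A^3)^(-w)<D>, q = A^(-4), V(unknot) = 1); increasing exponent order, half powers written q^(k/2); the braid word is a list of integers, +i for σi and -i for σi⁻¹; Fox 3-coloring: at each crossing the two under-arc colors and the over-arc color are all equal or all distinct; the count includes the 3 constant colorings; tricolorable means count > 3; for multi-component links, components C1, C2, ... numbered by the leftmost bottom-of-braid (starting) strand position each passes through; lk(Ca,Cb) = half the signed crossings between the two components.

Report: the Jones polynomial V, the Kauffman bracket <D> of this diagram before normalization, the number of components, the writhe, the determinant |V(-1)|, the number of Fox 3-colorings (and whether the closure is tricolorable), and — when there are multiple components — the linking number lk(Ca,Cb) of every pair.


Jones polynomial: V(q) = q^-11 - 2q^-10 + 2q^-9 - 3q^-8 + 2q^-7 - 2q^-6 + 2q^-5 + q^-3
<D> = A^-12 + 2A^-4 - 2 + 2A^4 - 3A^8 + 2A^12 - 2A^16 + A^20; writhe -8
components 1, writhe -8 (14 crossings)
3-colorings: 9 of 3^14, det 15 — tricolorable
note: w = -8 shifts under R1 moves; the (-A^3)^(8) factor cancels that in V


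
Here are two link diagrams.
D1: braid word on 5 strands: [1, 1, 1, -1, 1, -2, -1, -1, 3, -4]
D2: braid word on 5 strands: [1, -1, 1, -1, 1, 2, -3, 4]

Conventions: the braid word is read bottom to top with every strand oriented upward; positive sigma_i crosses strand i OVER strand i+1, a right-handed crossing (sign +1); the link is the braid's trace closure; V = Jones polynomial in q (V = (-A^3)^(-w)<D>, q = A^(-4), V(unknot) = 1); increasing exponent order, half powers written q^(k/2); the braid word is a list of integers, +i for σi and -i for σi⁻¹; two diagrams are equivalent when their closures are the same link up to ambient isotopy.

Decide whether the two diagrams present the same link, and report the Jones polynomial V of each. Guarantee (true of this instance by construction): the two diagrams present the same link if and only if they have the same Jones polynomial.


same link: yes
V(D1) = 1  [10 crossings, <D> = 1, w = 0]
D2 (bracket A^6; 8 crossings at w = +2): V = 1
note: from 10 to 8 crossings by R-moves: one link, two diagrams


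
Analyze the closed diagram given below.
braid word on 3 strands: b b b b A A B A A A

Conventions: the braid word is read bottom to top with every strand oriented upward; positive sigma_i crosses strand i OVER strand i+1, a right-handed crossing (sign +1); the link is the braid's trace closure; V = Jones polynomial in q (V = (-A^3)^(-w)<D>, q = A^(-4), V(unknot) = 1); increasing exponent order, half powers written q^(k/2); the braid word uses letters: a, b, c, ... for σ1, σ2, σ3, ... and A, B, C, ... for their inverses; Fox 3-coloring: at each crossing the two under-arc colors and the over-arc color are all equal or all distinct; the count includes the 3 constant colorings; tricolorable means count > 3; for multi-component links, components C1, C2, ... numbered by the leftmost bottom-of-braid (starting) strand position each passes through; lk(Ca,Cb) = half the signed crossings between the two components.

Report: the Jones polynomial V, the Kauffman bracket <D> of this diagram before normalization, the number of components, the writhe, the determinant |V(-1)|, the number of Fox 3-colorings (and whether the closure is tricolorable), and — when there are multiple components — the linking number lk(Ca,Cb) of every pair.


V = -q^-5 + q^-4 - q^-3 + 2q^-2 - q^-1 + 2 - q
<D> = -A^-10 + 2A^-6 - A^-2 + 2A^2 - A^6 + A^10 - A^14 (w = -2)
1 component over 10 crossings, w = -2
9 Fox colorings among 3^10, |V(-1)| = 9: tricolorable
why: |V(-1)| = 9: so tricolorable, since 3 divides 9


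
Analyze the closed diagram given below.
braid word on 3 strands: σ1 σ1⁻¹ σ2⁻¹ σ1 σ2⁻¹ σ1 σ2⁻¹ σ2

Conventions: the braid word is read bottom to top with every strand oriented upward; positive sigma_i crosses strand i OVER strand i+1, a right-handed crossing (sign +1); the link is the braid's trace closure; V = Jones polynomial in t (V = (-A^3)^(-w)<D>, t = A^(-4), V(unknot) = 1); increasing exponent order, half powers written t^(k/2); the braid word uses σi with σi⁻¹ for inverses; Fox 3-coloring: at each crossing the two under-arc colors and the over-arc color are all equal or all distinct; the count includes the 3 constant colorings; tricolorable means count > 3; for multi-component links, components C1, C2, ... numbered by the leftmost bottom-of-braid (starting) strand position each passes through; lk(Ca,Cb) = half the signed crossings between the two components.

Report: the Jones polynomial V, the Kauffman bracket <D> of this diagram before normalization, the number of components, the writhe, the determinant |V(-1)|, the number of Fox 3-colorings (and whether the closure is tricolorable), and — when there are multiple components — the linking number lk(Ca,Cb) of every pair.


Jones polynomial: V(t) = t^-2 - t^-1 + 1 - t + t^2
<D> = A^-8 - A^-4 + 1 - A^4 + A^8; writhe 0
components 1, writhe 0 (8 crossings)
3-colorings: 3 of 3^8, det 5 — not tricolorable
note: |V(-1)| = 5: so not tricolorable, since 3 does not divide 5


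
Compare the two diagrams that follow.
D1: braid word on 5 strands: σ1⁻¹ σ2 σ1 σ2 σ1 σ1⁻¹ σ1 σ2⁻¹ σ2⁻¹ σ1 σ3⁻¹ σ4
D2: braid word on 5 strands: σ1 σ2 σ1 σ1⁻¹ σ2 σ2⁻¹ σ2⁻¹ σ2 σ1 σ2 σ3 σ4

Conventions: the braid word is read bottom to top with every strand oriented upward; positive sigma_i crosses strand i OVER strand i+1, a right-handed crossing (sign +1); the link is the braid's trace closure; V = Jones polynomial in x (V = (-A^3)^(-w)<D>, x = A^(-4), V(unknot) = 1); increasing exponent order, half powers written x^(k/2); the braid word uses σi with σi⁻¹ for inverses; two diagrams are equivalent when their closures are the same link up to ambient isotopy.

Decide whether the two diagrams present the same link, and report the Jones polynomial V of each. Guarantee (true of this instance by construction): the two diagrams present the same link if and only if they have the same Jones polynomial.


equivalent: no
V(D1) = 1  (w +2, c 12, <D> = A^6)
V(D2) = x + x^3 - x^4  [12 crossings, <D> = -A^2 + A^6 + A^14, w = +6]
key observation: 2 values of V(x) split the 2 diagrams


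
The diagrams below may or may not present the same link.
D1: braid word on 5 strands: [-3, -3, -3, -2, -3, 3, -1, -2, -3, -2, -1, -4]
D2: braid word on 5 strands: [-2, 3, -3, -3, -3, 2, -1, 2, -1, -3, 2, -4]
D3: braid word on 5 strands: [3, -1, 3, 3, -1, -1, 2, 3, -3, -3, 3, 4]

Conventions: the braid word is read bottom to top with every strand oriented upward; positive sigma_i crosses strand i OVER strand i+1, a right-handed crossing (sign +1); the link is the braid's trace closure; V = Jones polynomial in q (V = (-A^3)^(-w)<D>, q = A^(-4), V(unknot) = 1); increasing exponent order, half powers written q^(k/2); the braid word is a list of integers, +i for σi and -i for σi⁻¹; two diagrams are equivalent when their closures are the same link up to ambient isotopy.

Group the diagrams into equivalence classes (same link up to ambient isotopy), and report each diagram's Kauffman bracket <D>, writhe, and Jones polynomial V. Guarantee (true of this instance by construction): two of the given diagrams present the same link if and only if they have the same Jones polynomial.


classes: {D1} | {D2} | {D3}
V(D1) = -q^-10 + q^-9 - q^-8 + q^-7 - q^-6 + q^-5 + q^-3  [12 crossings, <D> = A^-18 + A^-10 - A^-6 + A^-2 - A^2 + A^6 - A^10, w = -10]
V(D2) = -q^-6 + 2q^-5 - 2q^-4 + 3q^-3 - 3q^-2 + 2q^-1 - 1 + q  (w -4, c 12, <D> = A^-16 - A^-12 + 2A^-8 - 3A^-4 + 3 - 2A^4 + 2A^8 - A^12)
D3 (bracket -A^-6 + A^-2 - A^2 + 3A^6 - A^10 + A^14 - A^18; 12 crossings at w = +2): V = -q^-3 + q^-2 - q^-1 + 3 - q + q^2 - q^3
note: 3 values of V(q) split the 3 diagrams


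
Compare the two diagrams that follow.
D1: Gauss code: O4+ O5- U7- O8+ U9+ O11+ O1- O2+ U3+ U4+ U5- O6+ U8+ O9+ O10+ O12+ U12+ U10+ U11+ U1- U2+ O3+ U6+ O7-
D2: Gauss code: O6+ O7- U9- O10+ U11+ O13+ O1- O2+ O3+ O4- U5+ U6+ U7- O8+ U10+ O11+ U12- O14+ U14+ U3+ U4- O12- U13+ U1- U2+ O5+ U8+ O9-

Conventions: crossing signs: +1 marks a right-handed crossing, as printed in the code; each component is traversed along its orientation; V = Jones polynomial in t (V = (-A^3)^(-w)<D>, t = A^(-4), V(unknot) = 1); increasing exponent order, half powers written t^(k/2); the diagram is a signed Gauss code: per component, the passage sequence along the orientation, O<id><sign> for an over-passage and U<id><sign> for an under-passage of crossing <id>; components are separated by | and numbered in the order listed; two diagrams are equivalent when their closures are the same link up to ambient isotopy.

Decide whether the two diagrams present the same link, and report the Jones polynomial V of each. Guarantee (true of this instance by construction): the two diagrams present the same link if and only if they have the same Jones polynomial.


equivalent: yes
V(D1) = t^2 + t^4 - t^5 + t^6 - t^7  (w +6, c 12, <D> = -A^-10 + A^-6 - A^-2 + A^2 + A^10)
D2 (bracket -A^-16 + A^-12 - A^-8 + A^-4 + A^4; 14 crossings at w = +4): V = t^2 + t^4 - t^5 + t^6 - t^7
why: one V(t) for all 2 diagrams — one class (guaranteed)


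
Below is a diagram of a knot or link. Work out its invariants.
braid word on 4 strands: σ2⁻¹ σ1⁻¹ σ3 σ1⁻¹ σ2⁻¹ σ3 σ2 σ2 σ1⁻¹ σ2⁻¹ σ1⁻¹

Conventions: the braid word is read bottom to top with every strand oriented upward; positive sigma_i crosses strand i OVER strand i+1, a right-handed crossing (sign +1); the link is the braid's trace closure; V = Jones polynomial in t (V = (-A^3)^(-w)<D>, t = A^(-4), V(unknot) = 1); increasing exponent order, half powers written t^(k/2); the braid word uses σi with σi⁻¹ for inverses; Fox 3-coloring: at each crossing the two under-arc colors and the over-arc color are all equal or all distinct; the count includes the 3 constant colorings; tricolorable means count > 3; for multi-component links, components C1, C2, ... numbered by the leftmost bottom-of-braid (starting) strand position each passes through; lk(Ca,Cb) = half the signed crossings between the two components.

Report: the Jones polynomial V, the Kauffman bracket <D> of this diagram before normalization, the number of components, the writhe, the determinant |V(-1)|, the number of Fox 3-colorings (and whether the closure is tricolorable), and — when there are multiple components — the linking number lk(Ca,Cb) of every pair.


V = -t^-6 + 2t^-5 - 3t^-4 + 4t^-3 - 3t^-2 + 3t^-1 - 2 + t
<D> = -A^-13 + 2A^-9 - 3A^-5 + 3A^-1 - 4A^3 + 3A^7 - 2A^11 + A^15 (w = -3)
1 component over 11 crossings, w = -3
3 Fox colorings among 3^11, |V(-1)| = 19: not tricolorable
why: the span of V is 7, forcing >= 7 crossings in any diagram


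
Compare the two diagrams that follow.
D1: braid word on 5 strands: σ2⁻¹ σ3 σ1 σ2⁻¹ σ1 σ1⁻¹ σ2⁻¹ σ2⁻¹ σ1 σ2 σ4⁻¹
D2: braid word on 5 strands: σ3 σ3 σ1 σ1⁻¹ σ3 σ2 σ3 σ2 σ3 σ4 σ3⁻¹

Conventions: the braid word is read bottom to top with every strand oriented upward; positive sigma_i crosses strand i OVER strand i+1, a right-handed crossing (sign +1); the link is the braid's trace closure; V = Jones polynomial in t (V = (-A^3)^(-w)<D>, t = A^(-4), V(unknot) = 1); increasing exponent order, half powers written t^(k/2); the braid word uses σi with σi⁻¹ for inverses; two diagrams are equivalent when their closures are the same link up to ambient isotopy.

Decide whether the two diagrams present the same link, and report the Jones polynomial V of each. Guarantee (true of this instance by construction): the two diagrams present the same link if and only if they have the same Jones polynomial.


equivalent: no
D1 (bracket A^-9 + 2A^-1 - A^3 + A^7 - A^11; 11 crossings at w = -1): V = t^(-7/2) - t^(-5/2) + t^(-3/2) - 2t^(-1/2) - t^(3/2)
V(D2) = -t^(3/2) - t^(5/2) - t^(7/2) + t^(15/2)  [11 crossings, <D> = -A^-9 + A^7 + A^11 + A^15, w = +7]
observation: 2 classes among 2 diagrams; unequal V(t) rules out equality
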